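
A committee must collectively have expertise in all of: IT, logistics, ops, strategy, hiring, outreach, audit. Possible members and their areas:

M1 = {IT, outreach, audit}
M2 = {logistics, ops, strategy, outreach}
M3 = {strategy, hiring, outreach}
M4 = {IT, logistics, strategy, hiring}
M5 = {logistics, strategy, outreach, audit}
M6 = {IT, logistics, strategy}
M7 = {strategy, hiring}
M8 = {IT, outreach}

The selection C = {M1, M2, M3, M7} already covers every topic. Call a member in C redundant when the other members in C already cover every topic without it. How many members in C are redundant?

2

Drop M1: IT, audit uncovered — not redundant.
Drop M2: logistics, ops uncovered — not redundant.
Drop M3: the rest still cover every topic — redundant.
Drop M7: the rest still cover every topic — redundant.
2 redundant: M3, M7.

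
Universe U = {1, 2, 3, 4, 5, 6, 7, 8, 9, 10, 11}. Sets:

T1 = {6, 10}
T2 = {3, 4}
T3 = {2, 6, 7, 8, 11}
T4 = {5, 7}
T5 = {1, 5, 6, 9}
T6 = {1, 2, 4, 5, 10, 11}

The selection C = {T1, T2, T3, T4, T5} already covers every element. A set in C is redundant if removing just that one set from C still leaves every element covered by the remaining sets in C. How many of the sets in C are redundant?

Drop T1: 10 uncovered — not redundant.
Drop T2: 3, 4 uncovered — not redundant.
Drop T3: 2, 8, 11 uncovered — not redundant.
Drop T4: the rest still cover every element — redundant.
Drop T5: 1, 9 uncovered — not redundant.
1 redundant: T4.

1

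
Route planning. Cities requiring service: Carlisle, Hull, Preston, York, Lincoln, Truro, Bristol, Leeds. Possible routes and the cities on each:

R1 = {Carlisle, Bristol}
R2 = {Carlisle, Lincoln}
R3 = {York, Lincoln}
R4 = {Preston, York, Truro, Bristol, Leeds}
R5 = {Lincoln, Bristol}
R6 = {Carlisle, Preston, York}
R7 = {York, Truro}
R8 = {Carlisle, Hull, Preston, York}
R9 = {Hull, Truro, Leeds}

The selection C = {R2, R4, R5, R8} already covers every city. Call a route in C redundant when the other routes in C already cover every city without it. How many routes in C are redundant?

Drop R2: the rest still cover every city — redundant.
Drop R4: Truro, Leeds uncovered — not redundant.
Drop R5: the rest still cover every city — redundant.
Drop R8: Hull uncovered — not redundant.
2 redundant: R2, R5.

2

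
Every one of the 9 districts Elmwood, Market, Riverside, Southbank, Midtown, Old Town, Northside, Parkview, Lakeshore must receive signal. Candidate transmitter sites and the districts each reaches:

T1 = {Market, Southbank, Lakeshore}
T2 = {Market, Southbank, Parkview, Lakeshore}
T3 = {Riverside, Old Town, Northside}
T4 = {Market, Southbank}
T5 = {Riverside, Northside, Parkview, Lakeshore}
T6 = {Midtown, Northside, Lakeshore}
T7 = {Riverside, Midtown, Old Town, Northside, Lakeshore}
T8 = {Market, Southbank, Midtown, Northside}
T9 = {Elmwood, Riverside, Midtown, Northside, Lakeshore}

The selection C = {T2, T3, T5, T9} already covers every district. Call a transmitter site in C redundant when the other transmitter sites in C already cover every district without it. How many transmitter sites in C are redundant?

Drop T2: Market, Southbank uncovered — not redundant.
Drop T3: Old Town uncovered — not redundant.
Drop T5: the rest still cover every district — redundant.
Drop T9: Elmwood, Midtown uncovered — not redundant.
1 redundant: T5.

1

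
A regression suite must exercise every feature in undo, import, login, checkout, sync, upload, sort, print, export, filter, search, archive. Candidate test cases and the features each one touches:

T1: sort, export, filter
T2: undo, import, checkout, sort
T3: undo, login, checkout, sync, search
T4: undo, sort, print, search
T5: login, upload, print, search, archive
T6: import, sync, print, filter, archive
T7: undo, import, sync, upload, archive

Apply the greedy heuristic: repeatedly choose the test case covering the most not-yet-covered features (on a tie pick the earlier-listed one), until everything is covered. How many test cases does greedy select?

Pick 1: T3 covers 5 new features (undo, login, checkout, sync, search).
Pick 2: T6 covers 4 new features (import, print, filter, archive).
Pick 3: T1 covers 2 new features (sort, export).
Pick 4: T5 covers 1 new features (upload).
Greedy uses 4 test cases.

4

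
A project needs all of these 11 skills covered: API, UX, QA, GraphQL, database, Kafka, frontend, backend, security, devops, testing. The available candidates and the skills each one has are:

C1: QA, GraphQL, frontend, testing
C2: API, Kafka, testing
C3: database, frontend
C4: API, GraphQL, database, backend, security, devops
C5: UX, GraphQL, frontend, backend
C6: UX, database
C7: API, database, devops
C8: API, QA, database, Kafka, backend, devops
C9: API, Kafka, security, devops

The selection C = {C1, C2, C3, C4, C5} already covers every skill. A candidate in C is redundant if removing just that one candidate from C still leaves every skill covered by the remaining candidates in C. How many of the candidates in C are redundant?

1

Drop C1: QA uncovered — not redundant.
Drop C2: Kafka uncovered — not redundant.
Drop C3: the rest still cover every skill — redundant.
Drop C4: security, devops uncovered — not redundant.
Drop C5: UX uncovered — not redundant.
1 redundant: C3.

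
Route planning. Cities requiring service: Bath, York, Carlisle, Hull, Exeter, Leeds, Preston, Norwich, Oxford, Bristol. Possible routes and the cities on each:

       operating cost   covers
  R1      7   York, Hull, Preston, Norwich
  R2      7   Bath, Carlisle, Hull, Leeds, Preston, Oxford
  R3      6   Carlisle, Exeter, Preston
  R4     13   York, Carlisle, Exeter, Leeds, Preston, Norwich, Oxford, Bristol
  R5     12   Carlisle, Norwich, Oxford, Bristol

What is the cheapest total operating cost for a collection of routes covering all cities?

20

R2, R4 cover every city at operating cost 7 + 13 = 20.
Any cover uses at least 2 routes; among all covering selections none totals below 20.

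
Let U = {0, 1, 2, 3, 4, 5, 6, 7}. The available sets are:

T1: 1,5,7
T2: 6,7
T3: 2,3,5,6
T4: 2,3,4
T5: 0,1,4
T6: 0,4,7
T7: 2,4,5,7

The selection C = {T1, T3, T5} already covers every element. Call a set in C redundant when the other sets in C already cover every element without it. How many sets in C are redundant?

0

Drop T1: 7 uncovered — not redundant.
Drop T3: 2, 3, 6 uncovered — not redundant.
Drop T5: 0, 4 uncovered — not redundant.
None of the sets in C is redundant.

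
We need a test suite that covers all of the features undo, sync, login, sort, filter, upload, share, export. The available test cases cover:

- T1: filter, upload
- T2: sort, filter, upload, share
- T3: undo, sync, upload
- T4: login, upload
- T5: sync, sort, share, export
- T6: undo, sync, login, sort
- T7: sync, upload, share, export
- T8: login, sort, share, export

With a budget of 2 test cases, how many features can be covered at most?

Choosing T2, T6 covers {undo, sync, login, sort, filter, upload, share} — 7 features.
No choice of 2 test cases does better; here export is left uncovered.

7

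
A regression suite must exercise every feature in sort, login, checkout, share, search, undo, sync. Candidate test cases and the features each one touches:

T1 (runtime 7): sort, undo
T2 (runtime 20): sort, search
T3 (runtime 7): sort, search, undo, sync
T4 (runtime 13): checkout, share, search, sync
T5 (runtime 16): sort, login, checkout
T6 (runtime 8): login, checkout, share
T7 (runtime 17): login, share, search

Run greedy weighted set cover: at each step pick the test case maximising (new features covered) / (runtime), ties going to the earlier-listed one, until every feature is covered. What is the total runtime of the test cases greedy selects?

Pick 1: T3 adds 4 new (sort, search, undo, sync) at runtime 7 (ratio 4/7).
Pick 2: T6 adds 3 new (login, checkout, share) at runtime 8 (ratio 3/8).
Greedy total runtime: 7 + 8 = 15.

15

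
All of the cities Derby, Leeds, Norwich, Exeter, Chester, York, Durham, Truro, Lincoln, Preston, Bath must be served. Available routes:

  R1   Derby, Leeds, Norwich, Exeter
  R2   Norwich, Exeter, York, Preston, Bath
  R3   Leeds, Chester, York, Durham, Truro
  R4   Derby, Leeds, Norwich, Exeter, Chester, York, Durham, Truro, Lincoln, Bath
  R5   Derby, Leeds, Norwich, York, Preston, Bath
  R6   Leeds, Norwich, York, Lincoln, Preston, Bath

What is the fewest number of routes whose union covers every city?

2

R2, R4 together cover {Derby, Leeds, Norwich, Exeter, Chester, York, Durham, Truro, Lincoln, Preston, Bath} — every city.
No single route contains all 11 cities, so 2 is optimal.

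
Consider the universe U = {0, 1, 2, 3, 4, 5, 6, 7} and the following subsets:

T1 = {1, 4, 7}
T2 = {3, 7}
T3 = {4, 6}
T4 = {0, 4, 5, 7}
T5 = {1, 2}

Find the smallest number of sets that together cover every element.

4

T2, T3, T4, T5 together cover {0, 1, 2, 3, 4, 5, 6, 7} — every element.
No 3 of the 5 sets cover everything (all 10 triples fall short), so 4 is minimum.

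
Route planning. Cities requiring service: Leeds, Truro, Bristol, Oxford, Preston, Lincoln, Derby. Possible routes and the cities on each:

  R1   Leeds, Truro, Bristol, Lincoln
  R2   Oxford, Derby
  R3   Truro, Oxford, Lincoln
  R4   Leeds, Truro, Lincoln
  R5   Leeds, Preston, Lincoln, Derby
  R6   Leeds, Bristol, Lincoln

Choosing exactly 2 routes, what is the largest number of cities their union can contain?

Choosing R1, R2 covers {Leeds, Truro, Bristol, Oxford, Lincoln, Derby} — 6 cities.
No choice of 2 routes does better; here Preston is left uncovered.

6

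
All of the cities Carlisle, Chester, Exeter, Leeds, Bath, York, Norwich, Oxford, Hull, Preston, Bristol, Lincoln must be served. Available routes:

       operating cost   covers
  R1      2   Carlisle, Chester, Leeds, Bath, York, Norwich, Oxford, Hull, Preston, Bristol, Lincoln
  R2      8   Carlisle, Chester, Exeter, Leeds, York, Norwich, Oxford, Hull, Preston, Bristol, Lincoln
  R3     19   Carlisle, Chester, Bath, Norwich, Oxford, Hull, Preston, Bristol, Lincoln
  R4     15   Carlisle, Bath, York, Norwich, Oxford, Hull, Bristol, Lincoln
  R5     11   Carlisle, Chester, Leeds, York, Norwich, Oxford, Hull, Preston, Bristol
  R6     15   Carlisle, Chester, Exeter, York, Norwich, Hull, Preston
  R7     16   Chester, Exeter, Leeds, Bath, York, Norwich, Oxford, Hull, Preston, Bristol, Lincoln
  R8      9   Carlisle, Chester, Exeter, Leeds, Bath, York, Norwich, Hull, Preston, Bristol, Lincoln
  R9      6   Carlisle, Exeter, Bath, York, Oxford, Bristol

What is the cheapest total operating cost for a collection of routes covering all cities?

R1, R9 cover every city at operating cost 2 + 6 = 8.
Any cover uses at least 2 routes; among all covering selections none totals below 8.

8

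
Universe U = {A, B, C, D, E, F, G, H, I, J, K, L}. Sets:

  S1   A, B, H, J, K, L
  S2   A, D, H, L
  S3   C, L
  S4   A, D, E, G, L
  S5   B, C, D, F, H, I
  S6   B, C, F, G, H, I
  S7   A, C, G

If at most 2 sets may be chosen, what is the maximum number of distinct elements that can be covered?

10

Choosing S1, S5 covers {A, B, C, D, F, H, I, J, K, L} — 10 elements.
No choice of 2 sets does better; here E, G are left uncovered.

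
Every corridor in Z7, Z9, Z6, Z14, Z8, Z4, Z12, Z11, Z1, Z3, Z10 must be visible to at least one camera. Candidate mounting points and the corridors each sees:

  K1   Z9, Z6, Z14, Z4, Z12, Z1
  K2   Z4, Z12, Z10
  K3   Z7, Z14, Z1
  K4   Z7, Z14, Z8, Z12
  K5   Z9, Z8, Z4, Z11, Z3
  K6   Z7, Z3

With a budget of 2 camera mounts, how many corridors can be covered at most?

Choosing K1, K5 covers {Z9, Z6, Z14, Z8, Z4, Z12, Z11, Z1, Z3} — 9 corridors.
No choice of 2 camera mounts does better; here Z7, Z10 are left uncovered.

9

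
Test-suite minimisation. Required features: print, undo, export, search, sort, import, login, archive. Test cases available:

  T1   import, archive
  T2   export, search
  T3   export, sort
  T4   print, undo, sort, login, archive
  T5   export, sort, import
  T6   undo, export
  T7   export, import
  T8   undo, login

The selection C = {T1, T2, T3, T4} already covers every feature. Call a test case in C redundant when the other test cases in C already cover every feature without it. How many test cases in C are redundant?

Drop T1: import uncovered — not redundant.
Drop T2: search uncovered — not redundant.
Drop T3: the rest still cover every feature — redundant.
Drop T4: print, undo, login uncovered — not redundant.
1 redundant: T3.

1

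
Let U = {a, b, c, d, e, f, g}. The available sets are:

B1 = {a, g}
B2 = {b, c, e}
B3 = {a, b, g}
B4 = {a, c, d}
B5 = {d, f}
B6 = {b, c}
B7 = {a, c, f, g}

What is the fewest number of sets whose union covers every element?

B1, B2, B5 together cover {a, b, c, d, e, f, g} — every element.
No 2 of the 7 sets cover everything (all 21 pairs fall short), so 3 is minimum.

3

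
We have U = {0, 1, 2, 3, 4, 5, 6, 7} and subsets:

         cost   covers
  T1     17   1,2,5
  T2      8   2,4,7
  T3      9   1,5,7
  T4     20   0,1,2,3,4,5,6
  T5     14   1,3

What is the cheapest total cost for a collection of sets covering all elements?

28

T2, T4 cover every element at cost 8 + 20 = 28.
Any cover uses at least 2 sets; among all covering selections none totals below 28.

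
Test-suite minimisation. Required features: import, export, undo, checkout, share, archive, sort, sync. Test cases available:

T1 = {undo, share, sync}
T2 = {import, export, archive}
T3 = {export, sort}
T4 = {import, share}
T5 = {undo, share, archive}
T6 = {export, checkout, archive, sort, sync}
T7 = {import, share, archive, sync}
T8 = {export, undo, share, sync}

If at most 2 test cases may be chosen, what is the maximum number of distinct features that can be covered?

7

Choosing T1, T6 covers {export, undo, checkout, share, archive, sort, sync} — 7 features.
No choice of 2 test cases does better; here import is left uncovered.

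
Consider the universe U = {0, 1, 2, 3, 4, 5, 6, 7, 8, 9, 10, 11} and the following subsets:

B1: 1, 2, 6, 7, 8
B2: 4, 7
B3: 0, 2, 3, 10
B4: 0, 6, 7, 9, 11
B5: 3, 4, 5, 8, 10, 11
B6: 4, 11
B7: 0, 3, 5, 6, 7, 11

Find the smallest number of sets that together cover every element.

3

B1, B4, B5 together cover {0, 1, 2, 3, 4, 5, 6, 7, 8, 9, 10, 11} — every element.
No 2 of the 7 sets cover everything (all 21 pairs fall short), so 3 is minimum.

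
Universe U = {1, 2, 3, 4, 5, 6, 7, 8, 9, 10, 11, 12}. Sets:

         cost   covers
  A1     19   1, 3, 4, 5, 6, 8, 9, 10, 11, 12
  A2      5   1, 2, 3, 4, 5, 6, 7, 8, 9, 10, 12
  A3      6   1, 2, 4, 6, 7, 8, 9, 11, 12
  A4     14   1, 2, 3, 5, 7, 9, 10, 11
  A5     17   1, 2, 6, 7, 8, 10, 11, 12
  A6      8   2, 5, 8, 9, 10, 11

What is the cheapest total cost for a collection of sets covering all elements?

11

A2, A3 cover every element at cost 5 + 6 = 11.
Any cover uses at least 2 sets; among all covering selections none totals below 11.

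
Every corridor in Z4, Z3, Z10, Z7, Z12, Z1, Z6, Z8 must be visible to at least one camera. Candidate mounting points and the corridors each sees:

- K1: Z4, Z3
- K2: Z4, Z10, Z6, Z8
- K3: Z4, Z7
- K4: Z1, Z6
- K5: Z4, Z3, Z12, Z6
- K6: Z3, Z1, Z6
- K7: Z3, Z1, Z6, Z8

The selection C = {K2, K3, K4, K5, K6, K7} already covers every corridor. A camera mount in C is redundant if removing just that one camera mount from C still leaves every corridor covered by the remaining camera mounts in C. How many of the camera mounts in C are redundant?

Drop K2: Z10 uncovered — not redundant.
Drop K3: Z7 uncovered — not redundant.
Drop K4: the rest still cover every corridor — redundant.
Drop K5: Z12 uncovered — not redundant.
Drop K6: the rest still cover every corridor — redundant.
Drop K7: the rest still cover every corridor — redundant.
3 redundant: K4, K6, K7.

3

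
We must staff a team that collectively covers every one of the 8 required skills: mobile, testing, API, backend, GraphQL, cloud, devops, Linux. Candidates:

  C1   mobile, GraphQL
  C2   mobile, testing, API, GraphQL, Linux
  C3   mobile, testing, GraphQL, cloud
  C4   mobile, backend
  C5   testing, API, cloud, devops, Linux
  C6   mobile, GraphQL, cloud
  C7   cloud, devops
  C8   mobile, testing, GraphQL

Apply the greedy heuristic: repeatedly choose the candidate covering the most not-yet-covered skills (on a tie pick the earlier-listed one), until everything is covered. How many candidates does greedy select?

Pick 1: C2 covers 5 new skills (mobile, testing, API, GraphQL, Linux).
Pick 2: C5 covers 2 new skills (cloud, devops).
Pick 3: C4 covers 1 new skills (backend).
Greedy uses 3 candidates.

3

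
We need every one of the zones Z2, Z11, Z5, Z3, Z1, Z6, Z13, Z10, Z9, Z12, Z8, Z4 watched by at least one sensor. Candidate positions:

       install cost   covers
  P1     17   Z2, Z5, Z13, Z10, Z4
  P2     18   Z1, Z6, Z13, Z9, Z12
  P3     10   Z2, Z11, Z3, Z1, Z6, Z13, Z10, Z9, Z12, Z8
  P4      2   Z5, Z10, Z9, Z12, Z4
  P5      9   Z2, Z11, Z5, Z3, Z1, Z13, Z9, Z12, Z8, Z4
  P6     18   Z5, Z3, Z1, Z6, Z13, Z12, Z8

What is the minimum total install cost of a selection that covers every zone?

12

P3, P4 cover every zone at install cost 10 + 2 = 12.
Any cover uses at least 2 sensor positions; among all covering selections none totals below 12.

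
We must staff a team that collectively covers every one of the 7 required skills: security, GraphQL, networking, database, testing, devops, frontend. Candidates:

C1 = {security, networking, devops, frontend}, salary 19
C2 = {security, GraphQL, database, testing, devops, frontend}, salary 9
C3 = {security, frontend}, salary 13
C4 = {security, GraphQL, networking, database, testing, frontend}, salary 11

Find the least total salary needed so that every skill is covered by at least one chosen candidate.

20

C2, C4 cover every skill at salary 9 + 11 = 20.
Any cover uses at least 2 candidates; among all covering selections none totals below 20.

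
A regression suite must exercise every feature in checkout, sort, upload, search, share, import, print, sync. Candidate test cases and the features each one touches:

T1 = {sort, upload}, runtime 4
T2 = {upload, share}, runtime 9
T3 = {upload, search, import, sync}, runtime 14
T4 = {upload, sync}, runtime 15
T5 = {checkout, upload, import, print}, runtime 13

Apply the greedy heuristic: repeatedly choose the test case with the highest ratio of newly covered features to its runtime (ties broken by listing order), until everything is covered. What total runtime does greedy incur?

40

Pick 1: T1 adds 2 new (sort, upload) at runtime 4 (ratio 2/4).
Pick 2: T5 adds 3 new (checkout, import, print) at runtime 13 (ratio 3/13).
Pick 3: T3 adds 2 new (search, sync) at runtime 14 (ratio 2/14).
Pick 4: T2 adds 1 new (share) at runtime 9 (ratio 1/9).
Greedy total runtime: 4 + 13 + 14 + 9 = 40.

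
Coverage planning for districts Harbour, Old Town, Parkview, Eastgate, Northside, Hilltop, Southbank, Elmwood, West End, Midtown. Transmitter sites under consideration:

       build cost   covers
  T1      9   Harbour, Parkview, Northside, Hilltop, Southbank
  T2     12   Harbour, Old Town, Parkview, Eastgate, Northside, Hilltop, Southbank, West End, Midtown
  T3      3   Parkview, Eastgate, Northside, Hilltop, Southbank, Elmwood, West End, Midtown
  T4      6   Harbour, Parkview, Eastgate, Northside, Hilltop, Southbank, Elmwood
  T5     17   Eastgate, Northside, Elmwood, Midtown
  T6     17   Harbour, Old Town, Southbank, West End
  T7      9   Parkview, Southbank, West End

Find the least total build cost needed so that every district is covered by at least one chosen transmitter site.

15

T2, T3 cover every district at build cost 12 + 3 = 15.
Any cover uses at least 2 transmitter sites; among all covering selections none totals below 15.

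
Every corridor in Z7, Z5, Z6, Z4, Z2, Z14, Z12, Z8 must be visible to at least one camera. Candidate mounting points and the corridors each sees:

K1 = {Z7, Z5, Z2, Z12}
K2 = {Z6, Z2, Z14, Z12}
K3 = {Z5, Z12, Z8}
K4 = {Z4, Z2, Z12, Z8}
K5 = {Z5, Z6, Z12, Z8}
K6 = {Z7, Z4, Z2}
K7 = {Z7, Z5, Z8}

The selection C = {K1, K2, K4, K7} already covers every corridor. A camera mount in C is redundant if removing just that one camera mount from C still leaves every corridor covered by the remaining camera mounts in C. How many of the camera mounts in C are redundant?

2

Drop K1: the rest still cover every corridor — redundant.
Drop K2: Z6, Z14 uncovered — not redundant.
Drop K4: Z4 uncovered — not redundant.
Drop K7: the rest still cover every corridor — redundant.
2 redundant: K1, K7.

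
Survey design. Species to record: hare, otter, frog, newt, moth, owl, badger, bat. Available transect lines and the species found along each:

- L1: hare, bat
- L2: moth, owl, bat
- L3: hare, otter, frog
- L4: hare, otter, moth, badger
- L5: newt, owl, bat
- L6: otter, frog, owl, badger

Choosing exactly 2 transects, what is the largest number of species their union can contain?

7

Choosing L4, L5 covers {hare, otter, newt, moth, owl, badger, bat} — 7 species.
No choice of 2 transects does better; here frog is left uncovered.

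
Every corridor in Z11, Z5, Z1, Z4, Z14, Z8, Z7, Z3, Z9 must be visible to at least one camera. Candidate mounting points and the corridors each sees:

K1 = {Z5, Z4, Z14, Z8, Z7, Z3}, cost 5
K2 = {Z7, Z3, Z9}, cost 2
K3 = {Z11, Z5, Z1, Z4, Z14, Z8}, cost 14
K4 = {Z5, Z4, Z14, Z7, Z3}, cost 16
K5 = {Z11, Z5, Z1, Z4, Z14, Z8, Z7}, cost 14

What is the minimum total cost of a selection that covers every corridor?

16

K2, K3 cover every corridor at cost 2 + 14 = 16.
Any cover uses at least 2 camera mounts; among all covering selections none totals below 16.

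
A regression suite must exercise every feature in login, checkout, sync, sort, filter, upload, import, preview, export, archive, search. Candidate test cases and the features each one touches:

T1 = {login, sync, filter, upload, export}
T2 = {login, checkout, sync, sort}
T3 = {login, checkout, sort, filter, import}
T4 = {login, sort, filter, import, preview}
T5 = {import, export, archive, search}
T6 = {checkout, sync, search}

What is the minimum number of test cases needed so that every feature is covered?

T1, T2, T4, T5 together cover {login, checkout, sync, sort, filter, upload, import, preview, export, archive, search} — every feature.
No 3 of the 6 test cases cover everything (all 20 triples fall short), so 4 is minimum.

4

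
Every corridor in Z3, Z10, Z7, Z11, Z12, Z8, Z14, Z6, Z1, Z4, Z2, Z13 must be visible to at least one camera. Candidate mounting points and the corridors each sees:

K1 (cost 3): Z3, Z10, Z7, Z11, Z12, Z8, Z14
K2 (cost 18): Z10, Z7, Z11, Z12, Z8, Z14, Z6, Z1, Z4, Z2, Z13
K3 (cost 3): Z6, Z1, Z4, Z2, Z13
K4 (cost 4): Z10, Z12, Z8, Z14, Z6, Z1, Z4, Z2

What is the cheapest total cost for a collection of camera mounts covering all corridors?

6

K1, K3 cover every corridor at cost 3 + 3 = 6.
Any cover uses at least 2 camera mounts; among all covering selections none totals below 6.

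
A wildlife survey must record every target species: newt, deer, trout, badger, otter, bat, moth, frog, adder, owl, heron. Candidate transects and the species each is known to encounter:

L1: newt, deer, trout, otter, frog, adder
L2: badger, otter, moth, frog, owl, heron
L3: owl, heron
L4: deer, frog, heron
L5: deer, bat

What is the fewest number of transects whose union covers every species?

3

L1, L2, L5 together cover {newt, deer, trout, badger, otter, bat, moth, frog, adder, owl, heron} — every species.
No 2 of the 5 transects cover everything (all 10 pairs fall short), so 3 is minimum.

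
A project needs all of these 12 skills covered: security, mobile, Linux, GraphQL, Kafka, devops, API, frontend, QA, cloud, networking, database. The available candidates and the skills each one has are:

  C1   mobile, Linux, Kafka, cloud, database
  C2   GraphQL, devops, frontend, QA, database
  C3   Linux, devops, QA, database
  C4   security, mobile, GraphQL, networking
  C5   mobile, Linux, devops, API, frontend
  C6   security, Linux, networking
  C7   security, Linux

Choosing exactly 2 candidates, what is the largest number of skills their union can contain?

Choosing C1, C2 covers {mobile, Linux, GraphQL, Kafka, devops, frontend, QA, cloud, database} — 9 skills.
No choice of 2 candidates does better; here security, API, networking are left uncovered.

9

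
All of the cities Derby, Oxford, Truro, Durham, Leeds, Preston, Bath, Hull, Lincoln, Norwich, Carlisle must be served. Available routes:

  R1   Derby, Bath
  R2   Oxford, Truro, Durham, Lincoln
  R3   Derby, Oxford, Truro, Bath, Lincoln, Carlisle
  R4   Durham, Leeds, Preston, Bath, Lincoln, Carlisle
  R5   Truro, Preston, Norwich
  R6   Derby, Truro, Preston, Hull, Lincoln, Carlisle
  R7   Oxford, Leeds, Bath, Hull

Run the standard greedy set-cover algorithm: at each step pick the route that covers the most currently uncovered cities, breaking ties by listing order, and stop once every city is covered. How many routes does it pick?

4

Pick 1: R3 covers 6 new cities (Derby, Oxford, Truro, Bath, Lincoln, Carlisle).
Pick 2: R4 covers 3 new cities (Durham, Leeds, Preston).
Pick 3: R5 covers 1 new cities (Norwich).
Pick 4: R6 covers 1 new cities (Hull).
Greedy uses 4 routes.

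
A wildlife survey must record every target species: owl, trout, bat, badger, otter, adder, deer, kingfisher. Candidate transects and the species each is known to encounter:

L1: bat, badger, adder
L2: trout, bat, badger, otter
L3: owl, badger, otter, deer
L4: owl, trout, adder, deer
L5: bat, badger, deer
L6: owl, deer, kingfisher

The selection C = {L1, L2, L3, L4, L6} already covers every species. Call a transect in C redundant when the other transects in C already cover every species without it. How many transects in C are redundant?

4

Drop L1: the rest still cover every species — redundant.
Drop L2: the rest still cover every species — redundant.
Drop L3: the rest still cover every species — redundant.
Drop L4: the rest still cover every species — redundant.
Drop L6: kingfisher uncovered — not redundant.
4 redundant: L1, L2, L3, L4.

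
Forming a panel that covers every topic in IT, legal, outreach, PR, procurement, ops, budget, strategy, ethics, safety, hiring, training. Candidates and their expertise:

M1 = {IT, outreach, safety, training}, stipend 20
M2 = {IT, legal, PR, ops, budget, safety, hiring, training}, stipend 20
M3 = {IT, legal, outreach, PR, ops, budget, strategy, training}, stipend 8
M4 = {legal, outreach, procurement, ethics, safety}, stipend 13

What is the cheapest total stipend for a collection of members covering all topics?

41

M2, M3, M4 cover every topic at stipend 20 + 8 + 13 = 41.
Any cover uses at least 3 members; among all covering selections none totals below 41.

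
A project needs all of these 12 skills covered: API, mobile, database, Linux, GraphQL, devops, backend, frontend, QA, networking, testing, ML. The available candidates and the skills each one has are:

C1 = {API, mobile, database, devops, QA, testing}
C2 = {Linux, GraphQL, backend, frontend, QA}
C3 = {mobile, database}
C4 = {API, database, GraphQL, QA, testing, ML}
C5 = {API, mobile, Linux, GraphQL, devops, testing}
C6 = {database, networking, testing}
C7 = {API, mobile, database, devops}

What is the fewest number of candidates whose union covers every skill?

4

C1, C2, C4, C6 together cover {API, mobile, database, Linux, GraphQL, devops, backend, frontend, QA, networking, testing, ML} — every skill.
No 3 of the 7 candidates cover everything (all 35 triples fall short), so 4 is minimum.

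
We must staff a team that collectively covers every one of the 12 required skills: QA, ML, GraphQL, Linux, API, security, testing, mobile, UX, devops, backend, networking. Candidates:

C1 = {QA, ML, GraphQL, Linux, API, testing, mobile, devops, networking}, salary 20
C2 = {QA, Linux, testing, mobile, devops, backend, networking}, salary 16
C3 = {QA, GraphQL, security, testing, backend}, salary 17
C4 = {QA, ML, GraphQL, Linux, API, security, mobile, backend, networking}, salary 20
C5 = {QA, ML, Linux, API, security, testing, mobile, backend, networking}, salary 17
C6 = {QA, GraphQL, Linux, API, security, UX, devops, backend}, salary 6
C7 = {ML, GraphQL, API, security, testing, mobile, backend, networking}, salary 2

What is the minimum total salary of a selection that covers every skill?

C6, C7 cover every skill at salary 6 + 2 = 8.
Any cover uses at least 2 candidates; among all covering selections none totals below 8.

8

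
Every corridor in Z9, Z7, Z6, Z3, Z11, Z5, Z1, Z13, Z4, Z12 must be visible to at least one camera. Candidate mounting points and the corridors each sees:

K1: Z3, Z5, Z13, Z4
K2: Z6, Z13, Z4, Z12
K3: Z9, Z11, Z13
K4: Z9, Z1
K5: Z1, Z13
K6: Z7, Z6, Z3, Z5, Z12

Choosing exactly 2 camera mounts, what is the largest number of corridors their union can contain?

Choosing K3, K6 covers {Z9, Z7, Z6, Z3, Z11, Z5, Z13, Z12} — 8 corridors.
No choice of 2 camera mounts does better; here Z1, Z4 are left uncovered.

8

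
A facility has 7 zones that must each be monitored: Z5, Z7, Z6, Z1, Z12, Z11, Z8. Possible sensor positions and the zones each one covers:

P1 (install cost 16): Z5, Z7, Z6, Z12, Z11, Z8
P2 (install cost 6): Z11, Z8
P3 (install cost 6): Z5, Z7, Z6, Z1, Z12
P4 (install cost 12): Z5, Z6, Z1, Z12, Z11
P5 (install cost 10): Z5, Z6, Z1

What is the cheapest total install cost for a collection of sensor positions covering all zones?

P2, P3 cover every zone at install cost 6 + 6 = 12.
Any cover uses at least 2 sensor positions; among all covering selections none totals below 12.

12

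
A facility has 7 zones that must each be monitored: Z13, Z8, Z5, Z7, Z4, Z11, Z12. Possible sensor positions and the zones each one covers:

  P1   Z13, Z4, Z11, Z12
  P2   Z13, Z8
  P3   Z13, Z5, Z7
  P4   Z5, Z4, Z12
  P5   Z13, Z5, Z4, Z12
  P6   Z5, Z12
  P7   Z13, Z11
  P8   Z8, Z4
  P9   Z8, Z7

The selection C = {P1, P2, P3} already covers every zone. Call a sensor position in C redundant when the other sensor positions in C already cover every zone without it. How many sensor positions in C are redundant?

Drop P1: Z4, Z11, Z12 uncovered — not redundant.
Drop P2: Z8 uncovered — not redundant.
Drop P3: Z5, Z7 uncovered — not redundant.
None of the sensor positions in C is redundant.

0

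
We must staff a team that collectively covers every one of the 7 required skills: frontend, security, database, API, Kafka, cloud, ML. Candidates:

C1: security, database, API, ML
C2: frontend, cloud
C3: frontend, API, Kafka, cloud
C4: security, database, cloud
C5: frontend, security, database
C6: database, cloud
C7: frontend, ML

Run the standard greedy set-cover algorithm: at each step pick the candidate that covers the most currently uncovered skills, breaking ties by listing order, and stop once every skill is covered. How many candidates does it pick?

Pick 1: C1 covers 4 new skills (security, database, API, ML).
Pick 2: C3 covers 3 new skills (frontend, Kafka, cloud).
Greedy uses 2 candidates.

2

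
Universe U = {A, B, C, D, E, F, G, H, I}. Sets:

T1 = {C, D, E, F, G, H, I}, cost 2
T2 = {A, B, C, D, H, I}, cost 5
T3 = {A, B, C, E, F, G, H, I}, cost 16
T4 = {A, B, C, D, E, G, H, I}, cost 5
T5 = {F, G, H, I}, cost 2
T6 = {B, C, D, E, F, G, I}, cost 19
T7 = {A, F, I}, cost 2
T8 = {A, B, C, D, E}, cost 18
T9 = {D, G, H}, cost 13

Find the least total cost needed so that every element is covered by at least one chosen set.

T1, T2 cover every element at cost 2 + 5 = 7.
Any cover uses at least 2 sets; among all covering selections none totals below 7.

7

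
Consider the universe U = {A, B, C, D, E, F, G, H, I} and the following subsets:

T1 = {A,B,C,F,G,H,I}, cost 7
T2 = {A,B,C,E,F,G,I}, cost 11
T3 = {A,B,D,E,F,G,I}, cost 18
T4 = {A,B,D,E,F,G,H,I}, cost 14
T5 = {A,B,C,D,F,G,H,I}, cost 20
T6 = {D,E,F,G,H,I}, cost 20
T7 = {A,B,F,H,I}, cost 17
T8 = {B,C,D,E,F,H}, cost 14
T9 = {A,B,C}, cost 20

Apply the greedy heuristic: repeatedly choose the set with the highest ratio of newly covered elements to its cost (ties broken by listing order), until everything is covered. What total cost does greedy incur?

21

Pick 1: T1 adds 7 new (A, B, C, F, G, H, I) at cost 7 (ratio 7/7).
Pick 2: T4 adds 2 new (D, E) at cost 14 (ratio 2/14).
Greedy total cost: 7 + 14 = 21.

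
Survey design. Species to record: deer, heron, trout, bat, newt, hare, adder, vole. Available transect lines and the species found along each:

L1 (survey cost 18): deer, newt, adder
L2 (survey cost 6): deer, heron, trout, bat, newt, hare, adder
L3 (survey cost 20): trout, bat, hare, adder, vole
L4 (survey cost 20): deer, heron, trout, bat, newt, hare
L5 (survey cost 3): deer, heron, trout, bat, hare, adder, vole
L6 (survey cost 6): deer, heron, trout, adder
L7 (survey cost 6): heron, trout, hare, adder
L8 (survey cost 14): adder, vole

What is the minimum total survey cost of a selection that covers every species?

L2, L5 cover every species at survey cost 6 + 3 = 9.
Any cover uses at least 2 transects; among all covering selections none totals below 9.

9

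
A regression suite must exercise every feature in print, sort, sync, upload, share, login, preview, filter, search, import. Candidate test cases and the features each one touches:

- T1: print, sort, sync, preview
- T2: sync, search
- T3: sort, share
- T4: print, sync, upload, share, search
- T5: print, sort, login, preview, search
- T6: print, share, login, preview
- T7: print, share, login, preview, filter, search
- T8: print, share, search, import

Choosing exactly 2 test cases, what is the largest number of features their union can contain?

8

Choosing T1, T7 covers {print, sort, sync, share, login, preview, filter, search} — 8 features.
No choice of 2 test cases does better; here upload, import are left uncovered.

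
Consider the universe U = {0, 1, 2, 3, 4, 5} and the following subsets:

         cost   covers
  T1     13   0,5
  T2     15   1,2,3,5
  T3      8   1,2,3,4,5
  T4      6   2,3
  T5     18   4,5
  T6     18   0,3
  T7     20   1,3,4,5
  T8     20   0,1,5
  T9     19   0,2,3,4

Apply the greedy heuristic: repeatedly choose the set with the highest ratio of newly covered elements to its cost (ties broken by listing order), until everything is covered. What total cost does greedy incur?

21

Pick 1: T3 adds 5 new (1, 2, 3, 4, 5) at cost 8 (ratio 5/8).
Pick 2: T1 adds 1 new (0) at cost 13 (ratio 1/13).
Greedy total cost: 8 + 13 = 21.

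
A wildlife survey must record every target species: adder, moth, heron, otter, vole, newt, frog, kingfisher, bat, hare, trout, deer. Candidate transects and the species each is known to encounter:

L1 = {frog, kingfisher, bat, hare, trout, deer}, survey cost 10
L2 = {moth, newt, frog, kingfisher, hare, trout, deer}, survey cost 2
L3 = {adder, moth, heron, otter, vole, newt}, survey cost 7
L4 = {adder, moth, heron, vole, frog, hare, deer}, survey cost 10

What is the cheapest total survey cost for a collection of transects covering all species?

17

L1, L3 cover every species at survey cost 10 + 7 = 17.
Any cover uses at least 2 transects; among all covering selections none totals below 17.
Greedy by coverage-per-survey cost would pick L2, L3, L1 for 19 — worse than the optimum 17.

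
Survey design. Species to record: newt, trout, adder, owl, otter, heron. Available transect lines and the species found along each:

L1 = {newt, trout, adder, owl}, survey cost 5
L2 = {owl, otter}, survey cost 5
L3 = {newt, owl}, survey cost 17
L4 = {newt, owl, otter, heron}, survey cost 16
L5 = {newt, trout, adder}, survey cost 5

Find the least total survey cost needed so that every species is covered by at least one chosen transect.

21

L1, L4 cover every species at survey cost 5 + 16 = 21.
Any cover uses at least 2 transects; among all covering selections none totals below 21.
Greedy by coverage-per-survey cost would pick L1, L2, L4 for 26 — worse than the optimum 21.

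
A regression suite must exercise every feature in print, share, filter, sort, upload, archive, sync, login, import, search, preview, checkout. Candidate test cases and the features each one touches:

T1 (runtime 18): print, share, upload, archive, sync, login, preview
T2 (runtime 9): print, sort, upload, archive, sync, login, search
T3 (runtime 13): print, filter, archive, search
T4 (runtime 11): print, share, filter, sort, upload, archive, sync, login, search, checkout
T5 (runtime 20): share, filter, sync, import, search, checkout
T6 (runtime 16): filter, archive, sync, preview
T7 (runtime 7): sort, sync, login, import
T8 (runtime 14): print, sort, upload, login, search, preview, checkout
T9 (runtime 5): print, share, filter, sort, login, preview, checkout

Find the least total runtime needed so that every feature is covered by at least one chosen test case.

T2, T7, T9 cover every feature at runtime 9 + 7 + 5 = 21.
Any cover uses at least 3 test cases; among all covering selections none totals below 21.

21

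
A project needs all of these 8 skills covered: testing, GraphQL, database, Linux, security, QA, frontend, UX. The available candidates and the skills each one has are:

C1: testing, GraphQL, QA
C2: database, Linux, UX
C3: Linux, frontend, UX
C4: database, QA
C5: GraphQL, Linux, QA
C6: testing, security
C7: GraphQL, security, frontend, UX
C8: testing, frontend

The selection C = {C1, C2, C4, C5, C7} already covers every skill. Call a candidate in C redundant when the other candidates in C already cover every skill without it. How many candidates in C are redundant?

3

Drop C1: testing uncovered — not redundant.
Drop C2: the rest still cover every skill — redundant.
Drop C4: the rest still cover every skill — redundant.
Drop C5: the rest still cover every skill — redundant.
Drop C7: security, frontend uncovered — not redundant.
3 redundant: C2, C4, C5.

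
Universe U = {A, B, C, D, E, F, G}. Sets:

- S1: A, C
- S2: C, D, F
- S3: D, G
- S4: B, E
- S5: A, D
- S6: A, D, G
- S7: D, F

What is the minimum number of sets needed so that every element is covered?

3

S2, S4, S6 together cover {A, B, C, D, E, F, G} — every element.
No 2 of the 7 sets cover everything (all 21 pairs fall short), so 3 is minimum.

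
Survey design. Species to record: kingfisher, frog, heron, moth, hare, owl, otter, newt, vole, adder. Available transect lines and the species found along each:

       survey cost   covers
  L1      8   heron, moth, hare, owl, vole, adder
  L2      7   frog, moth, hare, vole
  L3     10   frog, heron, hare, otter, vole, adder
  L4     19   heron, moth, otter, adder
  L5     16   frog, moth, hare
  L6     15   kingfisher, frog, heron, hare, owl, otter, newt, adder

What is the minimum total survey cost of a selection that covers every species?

L2, L6 cover every species at survey cost 7 + 15 = 22.
Any cover uses at least 2 transects; among all covering selections none totals below 22.

22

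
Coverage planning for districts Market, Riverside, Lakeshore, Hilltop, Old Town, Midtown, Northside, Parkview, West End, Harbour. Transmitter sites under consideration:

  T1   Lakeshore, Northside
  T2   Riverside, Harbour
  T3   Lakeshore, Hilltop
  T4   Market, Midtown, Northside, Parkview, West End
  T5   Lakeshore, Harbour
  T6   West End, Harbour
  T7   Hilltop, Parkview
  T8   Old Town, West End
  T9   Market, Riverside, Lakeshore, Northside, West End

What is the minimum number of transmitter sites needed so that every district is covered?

4

T2, T3, T4, T8 together cover {Market, Riverside, Lakeshore, Hilltop, Old Town, Midtown, Northside, Parkview, West End, Harbour} — every district.
No 3 of the 9 transmitter sites cover everything (all 84 triples fall short), so 4 is minimum.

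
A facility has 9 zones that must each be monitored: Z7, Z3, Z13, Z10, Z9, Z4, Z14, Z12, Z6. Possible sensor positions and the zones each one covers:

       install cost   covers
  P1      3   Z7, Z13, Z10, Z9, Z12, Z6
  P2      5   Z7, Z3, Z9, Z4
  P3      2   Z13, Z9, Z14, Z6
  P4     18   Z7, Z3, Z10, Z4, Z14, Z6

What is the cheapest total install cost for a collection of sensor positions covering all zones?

P1, P2, P3 cover every zone at install cost 3 + 5 + 2 = 10.
Any cover uses at least 2 sensor positions; among all covering selections none totals below 10.

10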